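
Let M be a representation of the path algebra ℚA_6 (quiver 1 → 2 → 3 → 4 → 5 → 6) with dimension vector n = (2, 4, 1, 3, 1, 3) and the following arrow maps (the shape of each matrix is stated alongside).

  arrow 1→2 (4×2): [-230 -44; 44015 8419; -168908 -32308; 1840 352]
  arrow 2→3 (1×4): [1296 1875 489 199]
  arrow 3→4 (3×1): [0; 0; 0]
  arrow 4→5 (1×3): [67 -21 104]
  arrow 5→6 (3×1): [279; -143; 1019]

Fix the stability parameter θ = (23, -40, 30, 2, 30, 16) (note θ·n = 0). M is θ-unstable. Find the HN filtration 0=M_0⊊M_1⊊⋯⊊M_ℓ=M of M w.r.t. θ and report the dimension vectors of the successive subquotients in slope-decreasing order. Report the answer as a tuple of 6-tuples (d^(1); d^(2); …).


Barcode: M ≅ I[1,2], I[1,3], I[2,2]^2, I[4,4]^2, I[4,6], I[6,6]^2. HN layers by μ_θ (6 steps, strictly decreasing):
  μ^(1)=30; μ^(2)=23; μ^(3)=16; μ^(4)=2; μ^(5)=-17/2; μ^(6)=-40

((0, 0, 1, 0, 0, 0); (0, 0, 0, 0, 1, 1); (0, 0, 0, 0, 0, 2); (0, 0, 0, 3, 0, 0); (2, 2, 0, 0, 0, 0); (0, 2, 0, 0, 0, 0))


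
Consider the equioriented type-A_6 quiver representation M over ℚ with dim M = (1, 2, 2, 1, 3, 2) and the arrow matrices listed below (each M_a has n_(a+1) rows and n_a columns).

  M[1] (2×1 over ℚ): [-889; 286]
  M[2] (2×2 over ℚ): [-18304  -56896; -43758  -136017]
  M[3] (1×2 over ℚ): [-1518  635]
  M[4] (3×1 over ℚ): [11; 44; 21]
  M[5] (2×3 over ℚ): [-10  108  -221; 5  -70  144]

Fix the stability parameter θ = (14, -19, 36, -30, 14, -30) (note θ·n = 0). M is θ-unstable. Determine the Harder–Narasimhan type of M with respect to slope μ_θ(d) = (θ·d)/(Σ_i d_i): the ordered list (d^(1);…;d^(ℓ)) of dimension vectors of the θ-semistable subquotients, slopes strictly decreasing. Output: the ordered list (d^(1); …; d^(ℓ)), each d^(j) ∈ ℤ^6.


Via rank(M_{q-1}∘⋯∘M_p): M ≅ I[1,2], I[2,6], I[3,3], I[5,5], I[5,6].
μ_θ-semistable layers: μ^(1)=36; μ^(2)=14; μ^(3)=-5/2; μ^(4)=-8; μ^(5)=-19

((0, 0, 1, 0, 0, 0); (0, 0, 0, 0, 1, 0); (1, 1, 1, 1, 1, 1); (0, 0, 0, 0, 1, 1); (0, 1, 0, 0, 0, 0))


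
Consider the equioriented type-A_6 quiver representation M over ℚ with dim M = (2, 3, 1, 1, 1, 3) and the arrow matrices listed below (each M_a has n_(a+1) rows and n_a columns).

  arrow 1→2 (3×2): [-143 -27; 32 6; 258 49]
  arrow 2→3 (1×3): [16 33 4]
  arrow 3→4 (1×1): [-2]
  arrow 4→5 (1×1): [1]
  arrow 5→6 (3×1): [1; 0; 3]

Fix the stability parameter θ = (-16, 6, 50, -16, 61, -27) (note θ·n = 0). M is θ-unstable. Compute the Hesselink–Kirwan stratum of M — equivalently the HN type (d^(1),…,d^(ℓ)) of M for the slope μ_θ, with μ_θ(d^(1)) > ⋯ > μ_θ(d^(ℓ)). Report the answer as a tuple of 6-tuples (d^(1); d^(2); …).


Interval decomposition of M: I[1,2], I[1,6], I[2,2], I[6,6]^2.
HN type (ℓ=4): μ^(1)=17; μ^(2)=6; μ^(3)=-16; μ^(4)=-27

((0, 0, 1, 1, 1, 1); (0, 3, 0, 0, 0, 0); (2, 0, 0, 0, 0, 0); (0, 0, 0, 0, 0, 2))


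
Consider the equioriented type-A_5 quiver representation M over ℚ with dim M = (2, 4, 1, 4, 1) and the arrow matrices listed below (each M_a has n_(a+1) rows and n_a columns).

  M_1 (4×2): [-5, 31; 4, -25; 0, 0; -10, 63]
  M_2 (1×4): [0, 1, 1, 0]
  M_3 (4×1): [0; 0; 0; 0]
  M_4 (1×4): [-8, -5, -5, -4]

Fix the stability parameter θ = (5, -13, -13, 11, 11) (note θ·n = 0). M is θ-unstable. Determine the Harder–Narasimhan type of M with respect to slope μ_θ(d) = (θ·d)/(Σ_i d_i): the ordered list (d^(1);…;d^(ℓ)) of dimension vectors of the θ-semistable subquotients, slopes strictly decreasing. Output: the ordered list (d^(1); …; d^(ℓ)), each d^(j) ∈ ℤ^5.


Via rank(M_{q-1}∘⋯∘M_p): M ≅ I[1,2], I[1,3], I[2,2]^2, I[4,4]^3, I[4,5].
μ_θ-semistable layers: μ^(1)=11; μ^(2)=-4; μ^(3)=-7; μ^(4)=-13

((0, 0, 0, 4, 1); (1, 1, 0, 0, 0); (1, 1, 1, 0, 0); (0, 2, 0, 0, 0))


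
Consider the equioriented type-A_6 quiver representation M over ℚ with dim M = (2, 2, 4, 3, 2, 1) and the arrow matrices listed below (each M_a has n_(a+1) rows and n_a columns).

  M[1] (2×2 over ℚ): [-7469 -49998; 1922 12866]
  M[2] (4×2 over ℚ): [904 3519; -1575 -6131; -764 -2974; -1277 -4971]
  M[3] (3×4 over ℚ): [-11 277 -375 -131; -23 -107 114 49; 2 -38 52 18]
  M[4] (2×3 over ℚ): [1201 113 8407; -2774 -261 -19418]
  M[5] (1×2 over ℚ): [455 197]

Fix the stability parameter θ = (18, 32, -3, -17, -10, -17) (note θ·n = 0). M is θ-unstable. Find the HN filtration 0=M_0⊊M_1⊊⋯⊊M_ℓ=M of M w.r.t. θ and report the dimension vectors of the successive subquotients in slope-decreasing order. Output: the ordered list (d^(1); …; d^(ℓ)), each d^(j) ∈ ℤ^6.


Barcode: M ≅ I[1,3], I[1,6], I[3,3], I[3,5], I[4,4]. HN layers by μ_θ (5 steps, strictly decreasing):
  μ^(1)=47/3; μ^(2)=1/2; μ^(3)=-3; μ^(4)=-10; μ^(5)=-17

((1, 1, 1, 0, 0, 0); (1, 1, 1, 1, 1, 1); (0, 0, 1, 0, 0, 0); (0, 0, 1, 1, 1, 0); (0, 0, 0, 1, 0, 0))


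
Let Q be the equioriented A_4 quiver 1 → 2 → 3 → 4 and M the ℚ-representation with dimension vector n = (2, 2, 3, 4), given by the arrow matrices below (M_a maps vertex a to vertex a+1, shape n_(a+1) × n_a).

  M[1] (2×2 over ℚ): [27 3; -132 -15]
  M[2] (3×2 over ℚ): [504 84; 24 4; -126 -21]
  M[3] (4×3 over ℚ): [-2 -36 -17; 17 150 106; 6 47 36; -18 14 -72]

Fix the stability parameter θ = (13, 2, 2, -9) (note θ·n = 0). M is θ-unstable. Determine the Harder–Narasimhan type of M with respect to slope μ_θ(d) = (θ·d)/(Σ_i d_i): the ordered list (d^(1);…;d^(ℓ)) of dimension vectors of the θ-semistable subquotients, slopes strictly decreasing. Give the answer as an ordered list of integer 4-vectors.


Barcode: M ≅ I[1,2], I[1,4], I[3,4]^2, I[4,4]. HN layers by μ_θ (4 steps, strictly decreasing):
  μ^(1)=15/2; μ^(2)=2; μ^(3)=-7/2; μ^(4)=-9

((1, 1, 0, 0); (1, 1, 1, 1); (0, 0, 2, 2); (0, 0, 0, 1))


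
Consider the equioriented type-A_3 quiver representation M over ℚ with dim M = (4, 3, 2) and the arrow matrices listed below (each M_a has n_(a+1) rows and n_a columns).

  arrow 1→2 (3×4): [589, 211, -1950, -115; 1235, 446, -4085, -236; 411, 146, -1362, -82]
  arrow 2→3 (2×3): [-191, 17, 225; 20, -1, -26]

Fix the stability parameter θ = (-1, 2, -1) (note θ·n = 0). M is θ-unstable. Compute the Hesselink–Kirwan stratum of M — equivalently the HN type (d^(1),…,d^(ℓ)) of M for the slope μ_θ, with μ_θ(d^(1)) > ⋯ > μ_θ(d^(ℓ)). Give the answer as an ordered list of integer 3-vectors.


Via rank(M_{q-1}∘⋯∘M_p): M ≅ I[1,1], I[1,2], I[1,3]^2.
μ_θ-semistable layers: μ^(1)=2; μ^(2)=1/2; μ^(3)=-1

((0, 1, 0); (0, 2, 2); (4, 0, 0))


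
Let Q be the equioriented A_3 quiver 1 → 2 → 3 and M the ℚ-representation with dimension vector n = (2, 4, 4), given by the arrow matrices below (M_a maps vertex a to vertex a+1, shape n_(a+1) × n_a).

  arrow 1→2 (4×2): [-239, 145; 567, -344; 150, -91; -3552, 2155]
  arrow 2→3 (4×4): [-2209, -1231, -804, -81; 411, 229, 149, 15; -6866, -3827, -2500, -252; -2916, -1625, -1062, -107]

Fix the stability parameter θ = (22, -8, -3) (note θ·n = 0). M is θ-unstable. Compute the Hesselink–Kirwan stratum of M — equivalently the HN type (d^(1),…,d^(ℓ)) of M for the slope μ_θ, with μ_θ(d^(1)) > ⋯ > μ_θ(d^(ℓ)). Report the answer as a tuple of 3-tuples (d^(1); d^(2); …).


Via rank(M_{q-1}∘⋯∘M_p): M ≅ I[1,3]^2, I[2,3]^2.
μ_θ-semistable layers: μ^(1)=11/3; μ^(2)=-3; μ^(3)=-8

((2, 2, 2); (0, 0, 2); (0, 2, 0))


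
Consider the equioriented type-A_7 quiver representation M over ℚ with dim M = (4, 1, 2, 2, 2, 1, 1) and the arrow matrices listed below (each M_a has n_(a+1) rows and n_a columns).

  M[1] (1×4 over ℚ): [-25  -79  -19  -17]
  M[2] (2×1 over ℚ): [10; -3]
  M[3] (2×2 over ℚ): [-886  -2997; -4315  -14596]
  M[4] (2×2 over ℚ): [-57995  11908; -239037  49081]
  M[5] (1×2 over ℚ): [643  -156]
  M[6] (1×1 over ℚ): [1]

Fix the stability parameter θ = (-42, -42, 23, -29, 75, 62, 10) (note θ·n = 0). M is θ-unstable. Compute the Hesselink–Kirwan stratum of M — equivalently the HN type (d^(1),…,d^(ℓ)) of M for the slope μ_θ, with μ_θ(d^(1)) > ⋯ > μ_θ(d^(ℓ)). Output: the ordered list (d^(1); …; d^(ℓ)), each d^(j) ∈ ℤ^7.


Via rank(M_{q-1}∘⋯∘M_p): M ≅ I[1,1]^3, I[1,7], I[3,5].
μ_θ-semistable layers: μ^(1)=75; μ^(2)=49; μ^(3)=-3; μ^(4)=-42

((0, 0, 0, 0, 1, 0, 0); (0, 0, 0, 0, 1, 1, 1); (0, 0, 2, 2, 0, 0, 0); (4, 1, 0, 0, 0, 0, 0))


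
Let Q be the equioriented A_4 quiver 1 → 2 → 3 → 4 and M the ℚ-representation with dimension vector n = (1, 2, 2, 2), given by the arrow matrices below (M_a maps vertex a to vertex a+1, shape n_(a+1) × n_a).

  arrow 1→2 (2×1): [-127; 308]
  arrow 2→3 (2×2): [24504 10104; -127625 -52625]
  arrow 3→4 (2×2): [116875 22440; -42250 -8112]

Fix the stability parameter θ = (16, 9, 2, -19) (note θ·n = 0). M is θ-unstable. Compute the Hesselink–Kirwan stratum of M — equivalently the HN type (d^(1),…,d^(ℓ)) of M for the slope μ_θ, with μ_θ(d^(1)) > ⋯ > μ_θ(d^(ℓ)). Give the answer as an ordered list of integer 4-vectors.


Interval decomposition of M: I[1,3], I[2,2], I[3,4], I[4,4].
HN type (ℓ=3): μ^(1)=9; μ^(2)=-17/2; μ^(3)=-19

((1, 2, 1, 0); (0, 0, 1, 1); (0, 0, 0, 1))


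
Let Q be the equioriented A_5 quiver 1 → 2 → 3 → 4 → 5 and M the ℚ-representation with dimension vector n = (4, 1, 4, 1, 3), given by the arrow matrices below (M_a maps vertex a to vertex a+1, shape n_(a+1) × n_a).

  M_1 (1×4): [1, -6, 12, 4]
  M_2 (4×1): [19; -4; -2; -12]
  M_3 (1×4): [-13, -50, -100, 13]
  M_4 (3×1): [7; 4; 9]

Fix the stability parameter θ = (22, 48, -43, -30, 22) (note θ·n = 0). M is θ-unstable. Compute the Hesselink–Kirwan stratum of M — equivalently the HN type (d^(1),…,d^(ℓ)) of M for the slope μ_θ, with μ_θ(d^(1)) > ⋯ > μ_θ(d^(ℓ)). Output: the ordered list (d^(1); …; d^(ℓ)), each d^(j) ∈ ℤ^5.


Via rank(M_{q-1}∘⋯∘M_p): M ≅ I[1,1]^3, I[1,5], I[3,3]^3, I[5,5]^2.
μ_θ-semistable layers: μ^(1)=22; μ^(2)=-3/4; μ^(3)=-43

((3, 0, 0, 0, 3); (1, 1, 1, 1, 0); (0, 0, 3, 0, 0))


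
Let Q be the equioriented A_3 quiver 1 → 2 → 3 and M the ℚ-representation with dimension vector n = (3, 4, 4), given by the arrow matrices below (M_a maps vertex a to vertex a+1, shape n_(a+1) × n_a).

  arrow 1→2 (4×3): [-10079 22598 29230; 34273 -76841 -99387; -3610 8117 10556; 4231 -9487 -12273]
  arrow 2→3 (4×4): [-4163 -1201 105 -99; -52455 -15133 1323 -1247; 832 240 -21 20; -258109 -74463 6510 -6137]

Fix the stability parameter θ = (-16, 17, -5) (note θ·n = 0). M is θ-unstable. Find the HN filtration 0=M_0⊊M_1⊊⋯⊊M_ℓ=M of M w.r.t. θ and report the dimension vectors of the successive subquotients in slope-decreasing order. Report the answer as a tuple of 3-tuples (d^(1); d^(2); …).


Interval decomposition of M: I[1,2], I[1,3]^2, I[2,2], I[3,3]^2.
HN type (ℓ=4): μ^(1)=17; μ^(2)=6; μ^(3)=-5; μ^(4)=-16

((0, 2, 0); (0, 2, 2); (0, 0, 2); (3, 0, 0))


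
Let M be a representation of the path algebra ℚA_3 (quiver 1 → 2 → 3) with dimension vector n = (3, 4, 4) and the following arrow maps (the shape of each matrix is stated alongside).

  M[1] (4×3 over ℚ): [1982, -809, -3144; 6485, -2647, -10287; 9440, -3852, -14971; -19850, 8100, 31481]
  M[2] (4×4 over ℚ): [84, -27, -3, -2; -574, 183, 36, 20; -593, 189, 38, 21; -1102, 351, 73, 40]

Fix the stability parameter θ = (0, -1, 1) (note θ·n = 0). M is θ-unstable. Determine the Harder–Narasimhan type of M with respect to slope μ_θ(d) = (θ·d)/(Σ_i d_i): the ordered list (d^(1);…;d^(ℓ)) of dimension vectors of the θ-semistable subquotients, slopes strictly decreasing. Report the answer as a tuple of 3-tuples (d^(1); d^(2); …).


Barcode: M ≅ I[1,3]^3, I[2,2], I[3,3]. HN layers by μ_θ (3 steps, strictly decreasing):
  μ^(1)=1; μ^(2)=-1/2; μ^(3)=-1

((0, 0, 4); (3, 3, 0); (0, 1, 0))


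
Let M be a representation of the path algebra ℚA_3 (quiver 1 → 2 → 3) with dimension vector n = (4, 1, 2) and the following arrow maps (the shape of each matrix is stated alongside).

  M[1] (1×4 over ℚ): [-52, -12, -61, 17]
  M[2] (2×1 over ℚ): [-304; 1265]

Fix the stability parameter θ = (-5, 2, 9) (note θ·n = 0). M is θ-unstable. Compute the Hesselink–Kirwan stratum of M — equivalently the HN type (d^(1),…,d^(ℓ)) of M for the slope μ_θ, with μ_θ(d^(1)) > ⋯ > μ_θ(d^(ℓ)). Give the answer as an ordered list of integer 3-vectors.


Via rank(M_{q-1}∘⋯∘M_p): M ≅ I[1,1]^3, I[1,3], I[3,3].
μ_θ-semistable layers: μ^(1)=9; μ^(2)=2; μ^(3)=-5

((0, 0, 2); (0, 1, 0); (4, 0, 0))


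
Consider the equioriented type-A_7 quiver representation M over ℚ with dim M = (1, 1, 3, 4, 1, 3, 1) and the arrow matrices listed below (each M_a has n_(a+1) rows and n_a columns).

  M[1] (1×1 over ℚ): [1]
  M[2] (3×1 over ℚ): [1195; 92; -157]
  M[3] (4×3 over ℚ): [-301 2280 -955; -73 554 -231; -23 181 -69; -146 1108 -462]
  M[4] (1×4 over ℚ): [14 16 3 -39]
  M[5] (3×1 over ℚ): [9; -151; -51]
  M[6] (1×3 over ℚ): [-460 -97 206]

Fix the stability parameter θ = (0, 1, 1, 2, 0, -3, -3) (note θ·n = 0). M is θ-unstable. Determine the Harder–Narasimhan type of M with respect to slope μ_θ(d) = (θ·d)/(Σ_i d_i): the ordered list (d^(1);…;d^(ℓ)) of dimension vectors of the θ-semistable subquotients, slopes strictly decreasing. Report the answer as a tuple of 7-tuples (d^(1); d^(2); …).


Barcode: M ≅ I[1,3], I[3,4], I[3,7], I[4,4]^2, I[6,6]^2. HN layers by μ_θ (5 steps, strictly decreasing):
  μ^(1)=2; μ^(2)=1; μ^(3)=0; μ^(4)=-3/5; μ^(5)=-3

((0, 0, 0, 3, 0, 0, 0); (0, 1, 2, 0, 0, 0, 0); (1, 0, 0, 0, 0, 0, 0); (0, 0, 1, 1, 1, 1, 1); (0, 0, 0, 0, 0, 2, 0))


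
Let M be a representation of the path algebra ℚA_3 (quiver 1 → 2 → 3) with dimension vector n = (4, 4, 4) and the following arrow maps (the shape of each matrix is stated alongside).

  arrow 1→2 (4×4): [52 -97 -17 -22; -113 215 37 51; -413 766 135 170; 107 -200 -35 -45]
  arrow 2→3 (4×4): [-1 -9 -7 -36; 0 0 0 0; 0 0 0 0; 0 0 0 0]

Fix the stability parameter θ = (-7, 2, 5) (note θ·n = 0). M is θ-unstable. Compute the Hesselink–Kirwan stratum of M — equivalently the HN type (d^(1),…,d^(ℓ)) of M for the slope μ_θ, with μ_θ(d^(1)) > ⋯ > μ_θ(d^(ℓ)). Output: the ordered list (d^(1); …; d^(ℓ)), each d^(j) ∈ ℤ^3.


Barcode: M ≅ I[1,2]^3, I[1,3], I[3,3]^3. HN layers by μ_θ (3 steps, strictly decreasing):
  μ^(1)=5; μ^(2)=2; μ^(3)=-7

((0, 0, 4); (0, 4, 0); (4, 0, 0))


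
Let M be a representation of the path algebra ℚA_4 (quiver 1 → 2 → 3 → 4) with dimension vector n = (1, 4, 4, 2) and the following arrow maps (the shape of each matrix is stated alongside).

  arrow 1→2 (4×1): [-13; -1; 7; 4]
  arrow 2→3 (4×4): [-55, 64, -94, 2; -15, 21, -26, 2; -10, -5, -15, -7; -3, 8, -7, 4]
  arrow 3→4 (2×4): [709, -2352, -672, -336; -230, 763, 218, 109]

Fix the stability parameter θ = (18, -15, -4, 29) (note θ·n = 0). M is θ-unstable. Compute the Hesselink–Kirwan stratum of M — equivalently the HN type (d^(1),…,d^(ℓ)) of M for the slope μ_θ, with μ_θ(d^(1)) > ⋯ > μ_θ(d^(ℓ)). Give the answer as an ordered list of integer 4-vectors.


Barcode: M ≅ I[1,4], I[2,3]^2, I[2,4]. HN layers by μ_θ (4 steps, strictly decreasing):
  μ^(1)=29; μ^(2)=-1/3; μ^(3)=-4; μ^(4)=-15

((0, 0, 0, 2); (1, 1, 1, 0); (0, 0, 3, 0); (0, 3, 0, 0))


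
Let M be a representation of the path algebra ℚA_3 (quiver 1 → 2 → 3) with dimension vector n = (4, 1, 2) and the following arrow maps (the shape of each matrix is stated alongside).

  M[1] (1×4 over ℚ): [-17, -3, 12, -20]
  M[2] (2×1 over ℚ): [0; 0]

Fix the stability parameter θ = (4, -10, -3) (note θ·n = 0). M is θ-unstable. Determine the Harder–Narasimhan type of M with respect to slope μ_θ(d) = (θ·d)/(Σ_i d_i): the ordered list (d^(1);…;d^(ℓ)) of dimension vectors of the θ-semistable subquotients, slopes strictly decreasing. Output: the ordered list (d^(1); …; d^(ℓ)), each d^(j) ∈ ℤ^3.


Interval decomposition of M: I[1,1]^3, I[1,2], I[3,3]^2.
HN type (ℓ=2): μ^(1)=4; μ^(2)=-3

((3, 0, 0); (1, 1, 2))


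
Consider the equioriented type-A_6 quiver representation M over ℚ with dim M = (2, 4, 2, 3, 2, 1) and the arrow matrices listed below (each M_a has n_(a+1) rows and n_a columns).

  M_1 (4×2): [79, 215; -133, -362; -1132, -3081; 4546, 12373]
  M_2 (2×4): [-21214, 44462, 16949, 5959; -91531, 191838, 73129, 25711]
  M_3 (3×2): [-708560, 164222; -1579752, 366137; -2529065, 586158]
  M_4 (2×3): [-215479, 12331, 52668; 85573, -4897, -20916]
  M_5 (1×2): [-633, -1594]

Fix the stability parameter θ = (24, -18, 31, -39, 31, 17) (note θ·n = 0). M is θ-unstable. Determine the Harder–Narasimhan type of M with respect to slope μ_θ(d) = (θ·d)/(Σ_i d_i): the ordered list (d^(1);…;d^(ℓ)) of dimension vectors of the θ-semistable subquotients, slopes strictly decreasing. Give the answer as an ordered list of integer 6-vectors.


Interval decomposition of M: I[1,4], I[1,6], I[2,2]^2, I[4,4], I[5,5].
HN type (ℓ=5): μ^(1)=31; μ^(2)=24; μ^(3)=-1/2; μ^(4)=-18; μ^(5)=-39

((0, 0, 0, 0, 1, 0); (0, 0, 0, 0, 1, 1); (2, 2, 2, 2, 0, 0); (0, 2, 0, 0, 0, 0); (0, 0, 0, 1, 0, 0))


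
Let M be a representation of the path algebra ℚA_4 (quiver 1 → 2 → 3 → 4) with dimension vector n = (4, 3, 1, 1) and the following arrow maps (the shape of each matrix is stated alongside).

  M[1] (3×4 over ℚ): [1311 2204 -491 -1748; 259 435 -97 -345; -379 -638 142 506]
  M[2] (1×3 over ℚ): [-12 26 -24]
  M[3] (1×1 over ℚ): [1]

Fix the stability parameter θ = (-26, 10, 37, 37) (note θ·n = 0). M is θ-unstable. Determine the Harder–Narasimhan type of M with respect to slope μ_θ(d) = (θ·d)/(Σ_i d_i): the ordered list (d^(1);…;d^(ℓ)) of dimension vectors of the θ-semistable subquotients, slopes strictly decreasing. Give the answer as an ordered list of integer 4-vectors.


Via rank(M_{q-1}∘⋯∘M_p): M ≅ I[1,1], I[1,2]^2, I[1,4].
μ_θ-semistable layers: μ^(1)=37; μ^(2)=10; μ^(3)=-26

((0, 0, 1, 1); (0, 3, 0, 0); (4, 0, 0, 0))


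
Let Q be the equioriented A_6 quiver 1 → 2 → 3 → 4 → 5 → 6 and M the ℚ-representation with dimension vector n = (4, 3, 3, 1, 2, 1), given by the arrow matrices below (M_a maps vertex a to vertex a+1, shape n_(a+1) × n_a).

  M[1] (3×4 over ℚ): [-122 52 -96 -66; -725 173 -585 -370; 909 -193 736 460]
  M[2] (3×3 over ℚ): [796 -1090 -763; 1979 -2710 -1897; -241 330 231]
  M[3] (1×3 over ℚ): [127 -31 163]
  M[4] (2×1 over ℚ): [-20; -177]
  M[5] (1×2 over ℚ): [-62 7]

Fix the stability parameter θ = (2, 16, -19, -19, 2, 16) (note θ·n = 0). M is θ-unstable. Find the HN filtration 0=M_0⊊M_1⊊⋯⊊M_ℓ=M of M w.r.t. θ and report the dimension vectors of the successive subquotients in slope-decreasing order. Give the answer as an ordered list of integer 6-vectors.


Barcode: M ≅ I[1,1], I[1,2], I[1,3], I[1,6], I[3,3], I[5,5]. HN layers by μ_θ (5 steps, strictly decreasing):
  μ^(1)=16; μ^(2)=2; μ^(3)=-1/3; μ^(4)=-5; μ^(5)=-19

((0, 1, 0, 0, 0, 1); (2, 0, 0, 0, 2, 0); (1, 1, 1, 0, 0, 0); (1, 1, 1, 1, 0, 0); (0, 0, 1, 0, 0, 0))


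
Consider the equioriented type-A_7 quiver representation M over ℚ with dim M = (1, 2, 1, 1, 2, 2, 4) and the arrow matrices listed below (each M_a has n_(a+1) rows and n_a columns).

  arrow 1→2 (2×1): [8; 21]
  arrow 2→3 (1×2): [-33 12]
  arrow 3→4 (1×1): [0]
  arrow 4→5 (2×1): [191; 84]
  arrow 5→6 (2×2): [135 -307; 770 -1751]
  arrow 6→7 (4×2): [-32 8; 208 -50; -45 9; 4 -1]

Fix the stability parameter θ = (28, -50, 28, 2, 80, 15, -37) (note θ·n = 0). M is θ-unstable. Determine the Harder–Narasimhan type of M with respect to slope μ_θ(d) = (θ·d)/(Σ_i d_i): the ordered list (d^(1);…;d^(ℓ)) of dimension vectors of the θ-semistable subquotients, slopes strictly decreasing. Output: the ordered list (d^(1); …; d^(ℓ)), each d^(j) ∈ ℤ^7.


Barcode: M ≅ I[1,3], I[2,2], I[4,7], I[5,7], I[7,7]^2. HN layers by μ_θ (6 steps, strictly decreasing):
  μ^(1)=28; μ^(2)=58/3; μ^(3)=2; μ^(4)=-11; μ^(5)=-37; μ^(6)=-50

((0, 0, 1, 0, 0, 0, 0); (0, 0, 0, 0, 2, 2, 2); (0, 0, 0, 1, 0, 0, 0); (1, 1, 0, 0, 0, 0, 0); (0, 0, 0, 0, 0, 0, 2); (0, 1, 0, 0, 0, 0, 0))


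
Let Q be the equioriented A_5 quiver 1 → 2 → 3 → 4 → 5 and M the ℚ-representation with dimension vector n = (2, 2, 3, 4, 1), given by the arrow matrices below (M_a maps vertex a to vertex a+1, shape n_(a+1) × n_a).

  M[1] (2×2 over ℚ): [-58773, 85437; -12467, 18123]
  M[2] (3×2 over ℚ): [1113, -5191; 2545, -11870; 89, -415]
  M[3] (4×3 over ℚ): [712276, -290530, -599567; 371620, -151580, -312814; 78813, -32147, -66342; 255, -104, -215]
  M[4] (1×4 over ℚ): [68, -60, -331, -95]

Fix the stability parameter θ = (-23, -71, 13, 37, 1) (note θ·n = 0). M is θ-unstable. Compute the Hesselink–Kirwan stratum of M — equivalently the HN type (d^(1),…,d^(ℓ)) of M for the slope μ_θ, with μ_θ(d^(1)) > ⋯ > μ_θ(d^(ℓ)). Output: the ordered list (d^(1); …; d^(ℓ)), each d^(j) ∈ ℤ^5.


Barcode: M ≅ I[1,1], I[1,5], I[2,4], I[3,4], I[4,4]. HN layers by μ_θ (6 steps, strictly decreasing):
  μ^(1)=37; μ^(2)=19; μ^(3)=13; μ^(4)=-23; μ^(5)=-47; μ^(6)=-71

((0, 0, 0, 3, 0); (0, 0, 0, 1, 1); (0, 0, 3, 0, 0); (1, 0, 0, 0, 0); (1, 1, 0, 0, 0); (0, 1, 0, 0, 0))


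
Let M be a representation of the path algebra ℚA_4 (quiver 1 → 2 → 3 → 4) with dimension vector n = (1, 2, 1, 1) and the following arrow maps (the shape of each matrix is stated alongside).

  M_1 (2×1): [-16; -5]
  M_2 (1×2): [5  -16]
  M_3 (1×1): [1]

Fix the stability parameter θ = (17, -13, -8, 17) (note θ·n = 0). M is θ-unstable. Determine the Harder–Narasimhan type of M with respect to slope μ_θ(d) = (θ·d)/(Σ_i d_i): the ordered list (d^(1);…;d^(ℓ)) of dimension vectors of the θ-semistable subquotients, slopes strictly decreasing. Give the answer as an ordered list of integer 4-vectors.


Interval decomposition of M: I[1,2], I[2,4].
HN type (ℓ=4): μ^(1)=17; μ^(2)=2; μ^(3)=-8; μ^(4)=-13

((0, 0, 0, 1); (1, 1, 0, 0); (0, 0, 1, 0); (0, 1, 0, 0))


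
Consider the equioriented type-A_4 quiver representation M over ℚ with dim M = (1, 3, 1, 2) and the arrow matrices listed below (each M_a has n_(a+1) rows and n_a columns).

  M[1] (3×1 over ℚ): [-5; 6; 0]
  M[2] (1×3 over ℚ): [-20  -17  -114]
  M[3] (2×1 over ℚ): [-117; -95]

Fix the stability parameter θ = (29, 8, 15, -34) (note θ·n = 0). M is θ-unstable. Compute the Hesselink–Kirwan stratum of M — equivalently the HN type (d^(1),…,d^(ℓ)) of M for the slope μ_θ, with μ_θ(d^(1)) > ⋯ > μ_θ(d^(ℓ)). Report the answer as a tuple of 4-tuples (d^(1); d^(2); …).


Interval decomposition of M: I[1,4], I[2,2]^2, I[4,4].
HN type (ℓ=3): μ^(1)=8; μ^(2)=9/2; μ^(3)=-34

((0, 2, 0, 0); (1, 1, 1, 1); (0, 0, 0, 1))


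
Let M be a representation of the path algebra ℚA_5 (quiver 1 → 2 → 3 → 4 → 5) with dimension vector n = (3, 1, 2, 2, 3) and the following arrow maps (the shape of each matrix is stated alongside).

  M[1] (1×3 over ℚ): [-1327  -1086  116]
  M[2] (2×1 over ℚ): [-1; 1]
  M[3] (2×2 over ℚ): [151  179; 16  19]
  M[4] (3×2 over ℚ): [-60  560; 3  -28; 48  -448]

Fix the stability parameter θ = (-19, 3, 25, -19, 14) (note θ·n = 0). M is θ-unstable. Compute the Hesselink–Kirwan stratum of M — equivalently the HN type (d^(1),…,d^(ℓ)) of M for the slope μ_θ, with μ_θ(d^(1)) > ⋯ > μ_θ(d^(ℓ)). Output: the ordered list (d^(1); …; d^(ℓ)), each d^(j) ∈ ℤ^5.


Barcode: M ≅ I[1,1]^2, I[1,4], I[3,5], I[5,5]^2. HN layers by μ_θ (3 steps, strictly decreasing):
  μ^(1)=14; μ^(2)=3; μ^(3)=-19

((0, 0, 0, 0, 3); (0, 1, 2, 2, 0); (3, 0, 0, 0, 0))


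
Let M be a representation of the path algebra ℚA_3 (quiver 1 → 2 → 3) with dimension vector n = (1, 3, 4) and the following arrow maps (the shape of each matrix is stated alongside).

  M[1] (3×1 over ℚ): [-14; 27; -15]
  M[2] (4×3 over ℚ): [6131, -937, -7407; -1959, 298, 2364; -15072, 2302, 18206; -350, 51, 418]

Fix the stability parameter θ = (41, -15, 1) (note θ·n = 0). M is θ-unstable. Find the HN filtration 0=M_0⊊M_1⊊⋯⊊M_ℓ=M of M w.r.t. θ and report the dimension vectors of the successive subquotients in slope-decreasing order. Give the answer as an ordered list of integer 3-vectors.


Via rank(M_{q-1}∘⋯∘M_p): M ≅ I[1,3], I[2,3]^2, I[3,3].
μ_θ-semistable layers: μ^(1)=9; μ^(2)=1; μ^(3)=-15

((1, 1, 1); (0, 0, 3); (0, 2, 0))


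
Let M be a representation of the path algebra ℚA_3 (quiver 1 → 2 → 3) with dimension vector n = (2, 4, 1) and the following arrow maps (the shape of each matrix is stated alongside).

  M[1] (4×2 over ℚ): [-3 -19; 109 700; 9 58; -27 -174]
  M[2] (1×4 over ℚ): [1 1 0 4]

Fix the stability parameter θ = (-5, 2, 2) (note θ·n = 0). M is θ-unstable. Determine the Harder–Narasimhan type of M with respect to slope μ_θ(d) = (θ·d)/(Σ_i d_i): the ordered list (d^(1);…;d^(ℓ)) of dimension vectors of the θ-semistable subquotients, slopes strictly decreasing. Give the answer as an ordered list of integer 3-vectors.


Via rank(M_{q-1}∘⋯∘M_p): M ≅ I[1,2], I[1,3], I[2,2]^2.
μ_θ-semistable layers: μ^(1)=2; μ^(2)=-5

((0, 4, 1); (2, 0, 0))


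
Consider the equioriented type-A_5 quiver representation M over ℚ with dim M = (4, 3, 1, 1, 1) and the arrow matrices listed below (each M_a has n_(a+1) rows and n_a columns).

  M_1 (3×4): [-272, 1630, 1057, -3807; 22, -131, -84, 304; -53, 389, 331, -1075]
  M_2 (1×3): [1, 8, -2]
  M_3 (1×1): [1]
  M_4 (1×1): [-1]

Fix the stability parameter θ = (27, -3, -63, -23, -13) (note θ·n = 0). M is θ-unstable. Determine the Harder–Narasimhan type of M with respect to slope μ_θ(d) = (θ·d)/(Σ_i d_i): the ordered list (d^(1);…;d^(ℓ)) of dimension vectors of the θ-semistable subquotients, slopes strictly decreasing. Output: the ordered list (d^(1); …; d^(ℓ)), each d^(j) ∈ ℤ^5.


Via rank(M_{q-1}∘⋯∘M_p): M ≅ I[1,1], I[1,2]^2, I[1,5].
μ_θ-semistable layers: μ^(1)=27; μ^(2)=12; μ^(3)=-13; μ^(4)=-31/2

((1, 0, 0, 0, 0); (2, 2, 0, 0, 0); (0, 0, 0, 0, 1); (1, 1, 1, 1, 0))


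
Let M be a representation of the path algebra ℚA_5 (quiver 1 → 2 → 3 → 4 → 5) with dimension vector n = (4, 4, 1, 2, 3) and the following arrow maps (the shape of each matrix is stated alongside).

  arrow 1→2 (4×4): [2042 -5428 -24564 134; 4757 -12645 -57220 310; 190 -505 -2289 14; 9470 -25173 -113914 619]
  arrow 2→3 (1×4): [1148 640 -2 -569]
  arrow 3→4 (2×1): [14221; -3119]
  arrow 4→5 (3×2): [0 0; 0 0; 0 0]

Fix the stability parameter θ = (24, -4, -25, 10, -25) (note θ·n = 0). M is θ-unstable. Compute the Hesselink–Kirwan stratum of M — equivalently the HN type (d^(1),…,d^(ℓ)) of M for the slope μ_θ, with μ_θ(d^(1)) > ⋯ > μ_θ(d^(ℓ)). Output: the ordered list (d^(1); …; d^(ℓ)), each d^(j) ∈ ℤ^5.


Via rank(M_{q-1}∘⋯∘M_p): M ≅ I[1,1], I[1,2]^2, I[1,4], I[2,2], I[4,4], I[5,5]^3.
μ_θ-semistable layers: μ^(1)=24; μ^(2)=10; μ^(3)=-5/3; μ^(4)=-4; μ^(5)=-25

((1, 0, 0, 0, 0); (2, 2, 0, 2, 0); (1, 1, 1, 0, 0); (0, 1, 0, 0, 0); (0, 0, 0, 0, 3))


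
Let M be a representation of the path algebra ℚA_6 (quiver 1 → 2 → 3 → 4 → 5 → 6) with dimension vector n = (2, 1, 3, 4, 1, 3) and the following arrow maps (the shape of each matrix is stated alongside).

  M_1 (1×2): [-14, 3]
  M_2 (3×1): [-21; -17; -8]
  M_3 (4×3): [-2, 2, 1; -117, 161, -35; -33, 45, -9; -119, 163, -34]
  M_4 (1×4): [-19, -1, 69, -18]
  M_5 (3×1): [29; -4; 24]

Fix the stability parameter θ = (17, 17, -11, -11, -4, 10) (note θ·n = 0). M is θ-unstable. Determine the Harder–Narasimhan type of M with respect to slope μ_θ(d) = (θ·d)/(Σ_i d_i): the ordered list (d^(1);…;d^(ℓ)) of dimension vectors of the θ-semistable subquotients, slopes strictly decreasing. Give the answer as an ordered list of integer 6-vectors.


Barcode: M ≅ I[1,1], I[1,3], I[3,4], I[3,6], I[4,4]^2, I[6,6]^2. HN layers by μ_θ (5 steps, strictly decreasing):
  μ^(1)=17; μ^(2)=10; μ^(3)=23/3; μ^(4)=-4; μ^(5)=-11

((1, 0, 0, 0, 0, 0); (0, 0, 0, 0, 0, 3); (1, 1, 1, 0, 0, 0); (0, 0, 0, 0, 1, 0); (0, 0, 2, 4, 0, 0))


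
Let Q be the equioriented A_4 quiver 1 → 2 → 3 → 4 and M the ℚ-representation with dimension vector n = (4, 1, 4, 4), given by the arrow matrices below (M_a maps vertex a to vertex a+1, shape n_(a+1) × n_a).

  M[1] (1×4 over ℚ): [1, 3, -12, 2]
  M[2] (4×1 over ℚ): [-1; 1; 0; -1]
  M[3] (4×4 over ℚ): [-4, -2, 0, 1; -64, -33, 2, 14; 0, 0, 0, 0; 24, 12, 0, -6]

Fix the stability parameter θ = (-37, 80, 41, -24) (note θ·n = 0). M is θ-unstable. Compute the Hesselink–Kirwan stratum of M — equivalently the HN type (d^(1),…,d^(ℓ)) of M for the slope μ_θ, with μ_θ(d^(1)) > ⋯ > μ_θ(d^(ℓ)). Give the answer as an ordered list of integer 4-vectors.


Via rank(M_{q-1}∘⋯∘M_p): M ≅ I[1,1]^3, I[1,4], I[3,3]^2, I[3,4], I[4,4]^2.
μ_θ-semistable layers: μ^(1)=41; μ^(2)=97/3; μ^(3)=17/2; μ^(4)=-24; μ^(5)=-37

((0, 0, 2, 0); (0, 1, 1, 1); (0, 0, 1, 1); (0, 0, 0, 2); (4, 0, 0, 0))


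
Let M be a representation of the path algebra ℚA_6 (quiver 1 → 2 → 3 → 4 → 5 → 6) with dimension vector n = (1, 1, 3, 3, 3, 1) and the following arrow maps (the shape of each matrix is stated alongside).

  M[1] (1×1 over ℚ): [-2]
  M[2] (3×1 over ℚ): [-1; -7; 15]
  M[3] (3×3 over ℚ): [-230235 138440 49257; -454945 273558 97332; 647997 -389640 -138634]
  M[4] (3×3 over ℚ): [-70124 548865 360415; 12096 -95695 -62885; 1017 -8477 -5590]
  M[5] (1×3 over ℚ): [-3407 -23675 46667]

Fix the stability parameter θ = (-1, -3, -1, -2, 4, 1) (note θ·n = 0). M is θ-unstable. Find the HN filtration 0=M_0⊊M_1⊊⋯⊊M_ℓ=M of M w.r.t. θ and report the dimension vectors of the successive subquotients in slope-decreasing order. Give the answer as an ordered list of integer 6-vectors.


Via rank(M_{q-1}∘⋯∘M_p): M ≅ I[1,6], I[3,4], I[3,5], I[5,5].
μ_θ-semistable layers: μ^(1)=4; μ^(2)=5/2; μ^(3)=-3/2; μ^(4)=-2

((0, 0, 0, 0, 2, 0); (0, 0, 0, 0, 1, 1); (0, 0, 3, 3, 0, 0); (1, 1, 0, 0, 0, 0))


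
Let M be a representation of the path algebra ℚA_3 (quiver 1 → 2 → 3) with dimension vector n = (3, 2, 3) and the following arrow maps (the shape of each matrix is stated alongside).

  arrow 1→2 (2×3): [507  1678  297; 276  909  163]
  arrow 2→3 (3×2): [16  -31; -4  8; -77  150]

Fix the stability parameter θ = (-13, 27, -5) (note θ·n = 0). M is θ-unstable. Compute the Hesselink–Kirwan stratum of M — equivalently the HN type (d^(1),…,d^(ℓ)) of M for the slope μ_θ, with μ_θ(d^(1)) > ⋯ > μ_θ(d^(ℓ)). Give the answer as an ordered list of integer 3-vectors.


Via rank(M_{q-1}∘⋯∘M_p): M ≅ I[1,1], I[1,3]^2, I[3,3].
μ_θ-semistable layers: μ^(1)=11; μ^(2)=-5; μ^(3)=-13

((0, 2, 2); (0, 0, 1); (3, 0, 0))


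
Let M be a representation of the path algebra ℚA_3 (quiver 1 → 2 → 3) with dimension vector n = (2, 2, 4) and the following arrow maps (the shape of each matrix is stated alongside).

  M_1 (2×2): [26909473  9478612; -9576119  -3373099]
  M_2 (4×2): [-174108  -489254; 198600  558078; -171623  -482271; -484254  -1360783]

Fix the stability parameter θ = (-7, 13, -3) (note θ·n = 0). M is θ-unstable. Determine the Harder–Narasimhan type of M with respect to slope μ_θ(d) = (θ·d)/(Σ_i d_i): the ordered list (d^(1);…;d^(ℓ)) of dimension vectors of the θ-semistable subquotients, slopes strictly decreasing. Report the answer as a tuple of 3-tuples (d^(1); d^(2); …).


Via rank(M_{q-1}∘⋯∘M_p): M ≅ I[1,3]^2, I[3,3]^2.
μ_θ-semistable layers: μ^(1)=5; μ^(2)=-3; μ^(3)=-7

((0, 2, 2); (0, 0, 2); (2, 0, 0))


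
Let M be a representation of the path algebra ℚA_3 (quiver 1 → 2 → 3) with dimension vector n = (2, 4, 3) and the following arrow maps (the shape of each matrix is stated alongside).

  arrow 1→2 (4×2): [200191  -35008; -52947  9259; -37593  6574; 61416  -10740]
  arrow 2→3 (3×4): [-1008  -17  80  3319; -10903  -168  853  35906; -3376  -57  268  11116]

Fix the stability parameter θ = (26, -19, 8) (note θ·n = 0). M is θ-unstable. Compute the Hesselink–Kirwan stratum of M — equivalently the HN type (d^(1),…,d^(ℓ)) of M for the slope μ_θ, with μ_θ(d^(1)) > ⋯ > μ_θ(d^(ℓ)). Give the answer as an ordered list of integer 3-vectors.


Via rank(M_{q-1}∘⋯∘M_p): M ≅ I[1,2], I[1,3], I[2,3]^2.
μ_θ-semistable layers: μ^(1)=8; μ^(2)=7/2; μ^(3)=-19

((0, 0, 3); (2, 2, 0); (0, 2, 0))


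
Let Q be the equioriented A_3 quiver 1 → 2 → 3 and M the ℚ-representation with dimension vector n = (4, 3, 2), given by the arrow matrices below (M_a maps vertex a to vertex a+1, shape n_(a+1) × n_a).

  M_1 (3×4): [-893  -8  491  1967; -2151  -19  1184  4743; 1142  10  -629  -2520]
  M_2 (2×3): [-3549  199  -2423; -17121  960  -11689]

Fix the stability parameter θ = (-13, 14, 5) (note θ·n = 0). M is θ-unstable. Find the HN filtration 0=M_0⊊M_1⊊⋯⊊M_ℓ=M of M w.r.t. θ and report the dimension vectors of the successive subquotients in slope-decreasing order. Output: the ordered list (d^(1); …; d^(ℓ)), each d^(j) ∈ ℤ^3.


Interval decomposition of M: I[1,1], I[1,2], I[1,3]^2.
HN type (ℓ=3): μ^(1)=14; μ^(2)=19/2; μ^(3)=-13

((0, 1, 0); (0, 2, 2); (4, 0, 0))


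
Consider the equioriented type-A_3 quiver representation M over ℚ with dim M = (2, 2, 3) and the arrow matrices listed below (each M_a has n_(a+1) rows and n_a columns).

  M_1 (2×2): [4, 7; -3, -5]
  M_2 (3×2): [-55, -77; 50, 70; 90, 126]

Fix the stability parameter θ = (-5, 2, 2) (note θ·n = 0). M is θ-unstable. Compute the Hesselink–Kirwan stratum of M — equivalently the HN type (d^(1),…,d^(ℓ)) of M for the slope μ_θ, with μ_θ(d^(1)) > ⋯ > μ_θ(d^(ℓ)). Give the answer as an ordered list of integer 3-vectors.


Interval decomposition of M: I[1,2], I[1,3], I[3,3]^2.
HN type (ℓ=2): μ^(1)=2; μ^(2)=-5

((0, 2, 3); (2, 0, 0))


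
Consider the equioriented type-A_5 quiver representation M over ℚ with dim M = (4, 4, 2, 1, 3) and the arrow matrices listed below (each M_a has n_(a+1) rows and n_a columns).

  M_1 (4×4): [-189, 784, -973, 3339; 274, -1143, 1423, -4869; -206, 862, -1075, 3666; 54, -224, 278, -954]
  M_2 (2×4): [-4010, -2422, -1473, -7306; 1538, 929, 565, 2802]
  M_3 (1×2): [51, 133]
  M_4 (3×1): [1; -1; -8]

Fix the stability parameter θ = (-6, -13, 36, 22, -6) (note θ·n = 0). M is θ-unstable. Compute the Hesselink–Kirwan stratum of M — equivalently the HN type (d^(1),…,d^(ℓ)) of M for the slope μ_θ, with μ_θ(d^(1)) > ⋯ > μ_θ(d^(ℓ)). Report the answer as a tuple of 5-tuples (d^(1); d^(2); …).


Barcode: M ≅ I[1,1], I[1,2], I[1,3], I[1,5], I[2,2], I[5,5]^2. HN layers by μ_θ (5 steps, strictly decreasing):
  μ^(1)=36; μ^(2)=52/3; μ^(3)=-6; μ^(4)=-19/2; μ^(5)=-13

((0, 0, 1, 0, 0); (0, 0, 1, 1, 1); (1, 0, 0, 0, 2); (3, 3, 0, 0, 0); (0, 1, 0, 0, 0))


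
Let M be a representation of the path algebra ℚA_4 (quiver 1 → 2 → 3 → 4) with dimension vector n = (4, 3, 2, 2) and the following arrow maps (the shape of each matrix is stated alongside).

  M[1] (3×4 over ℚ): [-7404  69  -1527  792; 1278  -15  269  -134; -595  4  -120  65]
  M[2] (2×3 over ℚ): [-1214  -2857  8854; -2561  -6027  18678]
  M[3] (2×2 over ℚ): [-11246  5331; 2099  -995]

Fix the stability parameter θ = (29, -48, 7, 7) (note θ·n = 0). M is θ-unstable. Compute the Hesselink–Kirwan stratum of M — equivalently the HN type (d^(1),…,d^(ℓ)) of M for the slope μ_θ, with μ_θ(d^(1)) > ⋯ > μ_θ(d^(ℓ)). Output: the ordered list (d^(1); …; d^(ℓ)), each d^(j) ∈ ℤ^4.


Barcode: M ≅ I[1,1]^2, I[1,2], I[1,4], I[2,4]. HN layers by μ_θ (4 steps, strictly decreasing):
  μ^(1)=29; μ^(2)=7; μ^(3)=-19/2; μ^(4)=-48

((2, 0, 0, 0); (0, 0, 2, 2); (2, 2, 0, 0); (0, 1, 0, 0))


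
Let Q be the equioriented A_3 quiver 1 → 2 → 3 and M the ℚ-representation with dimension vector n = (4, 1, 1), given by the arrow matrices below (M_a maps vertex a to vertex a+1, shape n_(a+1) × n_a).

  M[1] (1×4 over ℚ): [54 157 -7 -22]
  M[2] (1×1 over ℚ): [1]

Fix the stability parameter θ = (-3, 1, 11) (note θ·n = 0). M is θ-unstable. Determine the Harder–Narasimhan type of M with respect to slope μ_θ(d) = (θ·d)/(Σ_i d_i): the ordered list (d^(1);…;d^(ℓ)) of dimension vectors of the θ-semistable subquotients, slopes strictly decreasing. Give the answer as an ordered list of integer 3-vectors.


Via rank(M_{q-1}∘⋯∘M_p): M ≅ I[1,1]^3, I[1,3].
μ_θ-semistable layers: μ^(1)=11; μ^(2)=1; μ^(3)=-3

((0, 0, 1); (0, 1, 0); (4, 0, 0))


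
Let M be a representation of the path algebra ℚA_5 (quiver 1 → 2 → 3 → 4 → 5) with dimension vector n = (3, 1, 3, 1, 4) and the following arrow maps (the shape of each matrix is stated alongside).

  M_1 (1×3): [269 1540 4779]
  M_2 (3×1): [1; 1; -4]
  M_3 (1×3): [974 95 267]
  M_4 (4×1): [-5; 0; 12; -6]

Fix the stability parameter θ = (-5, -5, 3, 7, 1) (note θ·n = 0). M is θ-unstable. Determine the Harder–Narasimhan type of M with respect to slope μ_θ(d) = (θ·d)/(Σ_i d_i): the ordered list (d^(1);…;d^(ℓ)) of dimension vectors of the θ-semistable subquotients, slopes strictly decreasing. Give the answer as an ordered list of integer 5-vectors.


Barcode: M ≅ I[1,1]^2, I[1,5], I[3,3]^2, I[5,5]^3. HN layers by μ_θ (4 steps, strictly decreasing):
  μ^(1)=4; μ^(2)=3; μ^(3)=1; μ^(4)=-5

((0, 0, 0, 1, 1); (0, 0, 3, 0, 0); (0, 0, 0, 0, 3); (3, 1, 0, 0, 0))


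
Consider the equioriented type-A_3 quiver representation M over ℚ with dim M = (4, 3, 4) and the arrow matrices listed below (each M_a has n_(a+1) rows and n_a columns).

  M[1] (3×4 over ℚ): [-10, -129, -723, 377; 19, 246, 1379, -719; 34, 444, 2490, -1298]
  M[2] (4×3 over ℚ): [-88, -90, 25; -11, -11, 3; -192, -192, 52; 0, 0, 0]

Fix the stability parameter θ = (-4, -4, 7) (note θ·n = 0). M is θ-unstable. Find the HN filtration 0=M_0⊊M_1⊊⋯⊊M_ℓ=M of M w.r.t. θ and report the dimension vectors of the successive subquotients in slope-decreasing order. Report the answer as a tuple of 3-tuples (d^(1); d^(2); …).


Via rank(M_{q-1}∘⋯∘M_p): M ≅ I[1,1]^2, I[1,3]^2, I[2,3], I[3,3].
μ_θ-semistable layers: μ^(1)=7; μ^(2)=-4

((0, 0, 4); (4, 3, 0))


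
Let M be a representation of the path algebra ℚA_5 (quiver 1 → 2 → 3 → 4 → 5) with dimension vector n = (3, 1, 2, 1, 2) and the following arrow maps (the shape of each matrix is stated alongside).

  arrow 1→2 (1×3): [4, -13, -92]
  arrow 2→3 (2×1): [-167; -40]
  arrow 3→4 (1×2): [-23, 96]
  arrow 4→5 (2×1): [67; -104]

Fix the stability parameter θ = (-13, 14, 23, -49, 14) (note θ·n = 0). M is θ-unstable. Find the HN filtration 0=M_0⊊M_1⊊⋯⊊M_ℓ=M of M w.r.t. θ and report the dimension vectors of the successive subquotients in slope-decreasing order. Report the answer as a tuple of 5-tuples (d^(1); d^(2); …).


Interval decomposition of M: I[1,1]^2, I[1,5], I[3,3], I[5,5].
HN type (ℓ=4): μ^(1)=23; μ^(2)=14; μ^(3)=-4; μ^(4)=-13

((0, 0, 1, 0, 0); (0, 0, 0, 0, 2); (0, 1, 1, 1, 0); (3, 0, 0, 0, 0))


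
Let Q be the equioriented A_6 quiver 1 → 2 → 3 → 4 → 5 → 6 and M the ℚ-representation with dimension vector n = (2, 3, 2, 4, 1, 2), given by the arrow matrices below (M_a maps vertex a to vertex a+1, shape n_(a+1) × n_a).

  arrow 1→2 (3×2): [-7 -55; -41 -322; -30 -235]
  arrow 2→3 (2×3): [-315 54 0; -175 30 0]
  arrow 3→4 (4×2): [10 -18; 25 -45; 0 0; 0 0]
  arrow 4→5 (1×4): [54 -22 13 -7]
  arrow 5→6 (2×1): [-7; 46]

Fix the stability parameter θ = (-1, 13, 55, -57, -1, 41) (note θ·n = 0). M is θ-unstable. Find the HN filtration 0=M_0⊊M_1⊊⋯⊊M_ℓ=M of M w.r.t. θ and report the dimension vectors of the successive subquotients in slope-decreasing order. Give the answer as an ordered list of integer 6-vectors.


Interval decomposition of M: I[1,2], I[1,3], I[2,2], I[3,6], I[4,4]^3, I[6,6].
HN type (ℓ=5): μ^(1)=55; μ^(2)=41; μ^(3)=13; μ^(4)=-1; μ^(5)=-57

((0, 0, 1, 0, 0, 0); (0, 0, 0, 0, 0, 2); (0, 3, 0, 0, 0, 0); (2, 0, 1, 1, 1, 0); (0, 0, 0, 3, 0, 0))
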